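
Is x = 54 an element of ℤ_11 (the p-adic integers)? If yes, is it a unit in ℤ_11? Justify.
x ∈ ℤ_11^× (unit); v_11(x) = 0

ℤ_11 = {x ∈ ℚ_11 : v_11(x) ≥ 0} and ℤ_11^× = {x ∈ ℤ_11 : v_11(x) = 0}. Here v_11(54) = v_11(num) − v_11(den) = 0; compare against these criteria.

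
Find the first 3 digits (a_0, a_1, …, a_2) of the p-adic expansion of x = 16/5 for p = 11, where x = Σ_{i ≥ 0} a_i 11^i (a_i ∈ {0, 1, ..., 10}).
(a_0, …, a_2) = (1, 9, 8)

v_11(16/5) = 0 (numerator and denominator both coprime to 11), so x ∈ ℤ_11^×. Compute digits iteratively via a_i = x_i mod 11, x_{i+1} = (x_i − a_i)/11, with x_0 = x:
  x_0 = 16/5;  a_0 = 1;  x_1 = (x_0 − 1)/11 = 1/5
  x_1 = 1/5;  a_1 = 9;  x_2 = (x_1 − 9)/11 = -4/5
  x_2 = -4/5;  a_2 = 8;  x_3 = (x_2 − 8)/11 = -4/5
Digits: (1, 9, 8).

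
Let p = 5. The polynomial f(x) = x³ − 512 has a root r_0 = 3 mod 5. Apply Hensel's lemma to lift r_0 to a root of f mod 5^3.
r_2 = 8 (mod 125)

Hensel: r_{i+1} = r_i − f(r_i)/f′(r_i) mod 5^{i+2}, where f′(x) = 3x². Iterate:
  r_0 = 3 (mod 5)
  r_1 = 8 (mod 25)
  r_2 = 8 (mod 125)
Final: r = 8 with f(r) ≡ 0 mod 5^3.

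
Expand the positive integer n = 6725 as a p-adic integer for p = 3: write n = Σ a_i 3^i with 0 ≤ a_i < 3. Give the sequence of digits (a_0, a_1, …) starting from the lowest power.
(a_0, a_1, …) = (2, 0, 0, 0, 2, 0, 0, 0, 1)

Repeated division by 3 gives the digits low-to-high: 6725 = 2 + 2·3^4 + 1·3^8. Digit sequence: (2, 0, 0, 0, 2, 0, 0, 0, 1).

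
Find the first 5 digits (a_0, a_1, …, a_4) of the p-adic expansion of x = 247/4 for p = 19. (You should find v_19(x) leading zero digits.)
(a_0, …, a_4) = (0, 8, 14, 4, 14)

v_19(247/4) = 1, so a_0 = ... = a_0 = 0. Factor out: x = 19^1 · u with u = 13/4 a unit in ℤ_19. Expand u iteratively via a_{v+i} = u_i mod 19, u_{i+1} = (u_i − a_{v+i})/19:
  u_0 = 13/4;  a_1 = 8;  u_1 = (u_0 − 8)/19 = -1/4
  u_1 = -1/4;  a_2 = 14;  u_2 = (u_1 − 14)/19 = -3/4
  u_2 = -3/4;  a_3 = 4;  u_3 = (u_2 − 4)/19 = -1/4
  u_3 = -1/4;  a_4 = 14;  u_4 = (u_3 − 14)/19 = -3/4
Digits: (0, 8, 14, 4, 14).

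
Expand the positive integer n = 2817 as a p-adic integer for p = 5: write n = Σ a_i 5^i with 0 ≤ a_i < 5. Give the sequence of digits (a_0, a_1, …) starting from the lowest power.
(a_0, a_1, …) = (2, 3, 2, 2, 4)

Repeated division by 5 gives the digits low-to-high: 2817 = 2 + 3·5^1 + 2·5^2 + 2·5^3 + 4·5^4. Digit sequence: (2, 3, 2, 2, 4).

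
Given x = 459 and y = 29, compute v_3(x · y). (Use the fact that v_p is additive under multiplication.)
v_3(13311) = 3

v_p(x) = 3 (factor: 459 = 3^3 · 17); v_p(y) = 0 (factor: 29 = 3^0 · 29). Additivity: v_p(xy) = v_p(x) + v_p(y) = 3 + 0 = 3. (Direct check: xy = 13311 = 3^3 · (493).)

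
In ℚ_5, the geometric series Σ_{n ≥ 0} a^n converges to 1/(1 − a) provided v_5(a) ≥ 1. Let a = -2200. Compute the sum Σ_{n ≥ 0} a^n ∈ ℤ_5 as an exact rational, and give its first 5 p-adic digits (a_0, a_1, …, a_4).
Σ a^n = 1/(1 − a) = 1/2201;  first 5 digits = (1, 0, 2, 2, 0)

v_5(a) = 2 ≥ 1, so the series converges in ℤ_5 to 1/(1 − a) = 1/(1 − (-2200)) = 1/2201. Expand this rational in ℤ_5: compute digits iteratively via d_i = x_i mod 5, x_{i+1} = (x_i − d_i)/5. The first 5 digits are (1, 0, 2, 2, 0).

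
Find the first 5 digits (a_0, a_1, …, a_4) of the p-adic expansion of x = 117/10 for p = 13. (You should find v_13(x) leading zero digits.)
(a_0, …, a_4) = (0, 10, 11, 3, 1)

v_13(117/10) = 1, so a_0 = ... = a_0 = 0. Factor out: x = 13^1 · u with u = 9/10 a unit in ℤ_13. Expand u iteratively via a_{v+i} = u_i mod 13, u_{i+1} = (u_i − a_{v+i})/13:
  u_0 = 9/10;  a_1 = 10;  u_1 = (u_0 − 10)/13 = -7/10
  u_1 = -7/10;  a_2 = 11;  u_2 = (u_1 − 11)/13 = -9/10
  u_2 = -9/10;  a_3 = 3;  u_3 = (u_2 − 3)/13 = -3/10
  u_3 = -3/10;  a_4 = 1;  u_4 = (u_3 − 1)/13 = -1/10
Digits: (0, 10, 11, 3, 1).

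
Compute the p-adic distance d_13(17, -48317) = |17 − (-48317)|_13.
d_13(17, -48317) = 1/2197

Step 1 — x − y = 17 − (-48317) = 48334. Step 2 — v_13(48334) = 3 (factor: 48334 = (13^3 · 22); the sign does not affect v_p). Step 3 — |x − y|_13 = 13^{-3} = 1/2197.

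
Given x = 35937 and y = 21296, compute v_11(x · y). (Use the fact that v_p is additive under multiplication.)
v_11(765314352) = 6

v_p(x) = 3 (factor: 35937 = 11^3 · 27); v_p(y) = 3 (factor: 21296 = 11^3 · 16). Additivity: v_p(xy) = v_p(x) + v_p(y) = 3 + 3 = 6. (Direct check: xy = 765314352 = 11^6 · (432).)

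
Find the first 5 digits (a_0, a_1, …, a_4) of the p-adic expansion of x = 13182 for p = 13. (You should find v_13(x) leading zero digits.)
(a_0, …, a_4) = (0, 0, 0, 6, 0)

v_13(13182) = 3, so a_0 = ... = a_2 = 0. Factor out: x = 13^3 · u with u = 6 a unit in ℤ_13. Expand u iteratively via a_{v+i} = u_i mod 13, u_{i+1} = (u_i − a_{v+i})/13:
  u_0 = 6;  a_3 = 6;  u_1 = (u_0 − 6)/13 = 0
  u_1 = 0;  a_4 = 0;  u_2 = (u_1 − 0)/13 = 0
Digits: (0, 0, 0, 6, 0).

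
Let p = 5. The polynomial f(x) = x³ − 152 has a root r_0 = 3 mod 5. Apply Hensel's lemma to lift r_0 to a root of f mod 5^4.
r_3 = 378 (mod 625)

Hensel: r_{i+1} = r_i − f(r_i)/f′(r_i) mod 5^{i+2}, where f′(x) = 3x². Iterate:
  r_0 = 3 (mod 5)
  r_1 = 3 (mod 25)
  r_2 = 3 (mod 125)
  r_3 = 378 (mod 625)
Final: r = 378 with f(r) ≡ 0 mod 5^4.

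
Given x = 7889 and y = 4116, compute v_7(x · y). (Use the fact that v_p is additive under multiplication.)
v_7(32471124) = 6

v_p(x) = 3 (factor: 7889 = 7^3 · 23); v_p(y) = 3 (factor: 4116 = 7^3 · 12). Additivity: v_p(xy) = v_p(x) + v_p(y) = 3 + 3 = 6. (Direct check: xy = 32471124 = 7^6 · (276).)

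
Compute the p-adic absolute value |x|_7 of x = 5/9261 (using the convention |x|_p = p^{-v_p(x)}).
|5/9261|_7 = 343

Step 1 — compute v_7(x) by factoring powers of 7 out of the numerator and denominator: v_7(5/9261) = -3. Step 2 — apply |x|_p = p^{-v_p(x)} = 7^{3} = 343.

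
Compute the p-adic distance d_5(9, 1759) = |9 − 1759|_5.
d_5(9, 1759) = 1/125

Step 1 — x − y = 9 − 1759 = -1750. Step 2 — v_5(-1750) = 3 (factor: -1750 = −(5^3 · 14); the sign does not affect v_p). Step 3 — |x − y|_5 = 5^{-3} = 1/125.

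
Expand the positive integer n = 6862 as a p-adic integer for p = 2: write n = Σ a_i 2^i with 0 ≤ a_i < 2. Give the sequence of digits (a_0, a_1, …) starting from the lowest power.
(a_0, a_1, …) = (0, 1, 1, 1, 0, 0, 1, 1, 0, 1, 0, 1, 1)

Repeated division by 2 gives the digits low-to-high: 6862 = 1·2^1 + 1·2^2 + 1·2^3 + 1·2^6 + 1·2^7 + 1·2^9 + 1·2^11 + 1·2^12. Digit sequence: (0, 1, 1, 1, 0, 0, 1, 1, 0, 1, 0, 1, 1).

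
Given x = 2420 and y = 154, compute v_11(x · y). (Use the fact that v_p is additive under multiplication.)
v_11(372680) = 3

v_p(x) = 2 (factor: 2420 = 11^2 · 20); v_p(y) = 1 (factor: 154 = 11^1 · 14). Additivity: v_p(xy) = v_p(x) + v_p(y) = 2 + 1 = 3. (Direct check: xy = 372680 = 11^3 · (280).)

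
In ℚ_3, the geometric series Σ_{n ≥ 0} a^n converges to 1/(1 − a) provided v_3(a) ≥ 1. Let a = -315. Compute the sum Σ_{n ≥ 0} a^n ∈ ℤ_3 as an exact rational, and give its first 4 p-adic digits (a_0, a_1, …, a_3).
Σ a^n = 1/(1 − a) = 1/316;  first 4 digits = (1, 0, 1, 0)

v_3(a) = 2 ≥ 1, so the series converges in ℤ_3 to 1/(1 − a) = 1/(1 − (-315)) = 1/316. Expand this rational in ℤ_3: compute digits iteratively via d_i = x_i mod 3, x_{i+1} = (x_i − d_i)/3. The first 4 digits are (1, 0, 1, 0).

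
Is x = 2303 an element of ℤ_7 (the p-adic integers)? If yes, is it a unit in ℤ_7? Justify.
x ∈ ℤ_7 but not a unit; v_7(x) = 2 > 0

ℤ_7 = {x ∈ ℚ_7 : v_7(x) ≥ 0} and ℤ_7^× = {x ∈ ℤ_7 : v_7(x) = 0}. Here v_7(2303) = v_7(num) − v_7(den) = 2; compare against these criteria.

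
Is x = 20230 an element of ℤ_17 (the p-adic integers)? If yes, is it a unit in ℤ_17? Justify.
x ∈ ℤ_17 but not a unit; v_17(x) = 2 > 0

ℤ_17 = {x ∈ ℚ_17 : v_17(x) ≥ 0} and ℤ_17^× = {x ∈ ℤ_17 : v_17(x) = 0}. Here v_17(20230) = v_17(num) − v_17(den) = 2; compare against these criteria.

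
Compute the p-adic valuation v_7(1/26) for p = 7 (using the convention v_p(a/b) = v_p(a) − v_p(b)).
v_7(1/26) = 0

Factor powers of 7 from the numerator and denominator of the reduced fraction: 1 = 7^0 · 1 and 26 = 7^0 · 26. Apply v_p(a/b) = v_p(a) − v_p(b): v_7(1/26) = 0 − 0 = 0.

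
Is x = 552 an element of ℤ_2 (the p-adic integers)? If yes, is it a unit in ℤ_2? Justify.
x ∈ ℤ_2 but not a unit; v_2(x) = 3 > 0

ℤ_2 = {x ∈ ℚ_2 : v_2(x) ≥ 0} and ℤ_2^× = {x ∈ ℤ_2 : v_2(x) = 0}. Here v_2(552) = v_2(num) − v_2(den) = 3; compare against these criteria.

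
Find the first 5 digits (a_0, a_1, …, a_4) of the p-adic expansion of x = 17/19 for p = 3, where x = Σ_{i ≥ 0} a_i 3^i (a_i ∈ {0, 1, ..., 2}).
(a_0, …, a_4) = (2, 2, 0, 1, 1)

v_3(17/19) = 0 (numerator and denominator both coprime to 3), so x ∈ ℤ_3^×. Compute digits iteratively via a_i = x_i mod 3, x_{i+1} = (x_i − a_i)/3, with x_0 = x:
  x_0 = 17/19;  a_0 = 2;  x_1 = (x_0 − 2)/3 = -7/19
  x_1 = -7/19;  a_1 = 2;  x_2 = (x_1 − 2)/3 = -15/19
  x_2 = -15/19;  a_2 = 0;  x_3 = (x_2 − 0)/3 = -5/19
  x_3 = -5/19;  a_3 = 1;  x_4 = (x_3 − 1)/3 = -8/19
  x_4 = -8/19;  a_4 = 1;  x_5 = (x_4 − 1)/3 = -9/19
Digits: (2, 2, 0, 1, 1).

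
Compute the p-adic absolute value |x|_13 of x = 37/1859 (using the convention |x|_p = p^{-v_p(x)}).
|37/1859|_13 = 169

Step 1 — compute v_13(x) by factoring powers of 13 out of the numerator and denominator: v_13(37/1859) = -2. Step 2 — apply |x|_p = p^{-v_p(x)} = 13^{2} = 169.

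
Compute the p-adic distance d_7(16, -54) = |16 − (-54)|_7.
d_7(16, -54) = 1/7

Step 1 — x − y = 16 − (-54) = 70. Step 2 — v_7(70) = 1 (factor: 70 = (7^1 · 10); the sign does not affect v_p). Step 3 — |x − y|_7 = 7^{-1} = 1/7.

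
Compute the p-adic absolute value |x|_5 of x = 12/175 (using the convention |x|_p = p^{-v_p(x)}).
|12/175|_5 = 25

Step 1 — compute v_5(x) by factoring powers of 5 out of the numerator and denominator: v_5(12/175) = -2. Step 2 — apply |x|_p = p^{-v_p(x)} = 5^{2} = 25.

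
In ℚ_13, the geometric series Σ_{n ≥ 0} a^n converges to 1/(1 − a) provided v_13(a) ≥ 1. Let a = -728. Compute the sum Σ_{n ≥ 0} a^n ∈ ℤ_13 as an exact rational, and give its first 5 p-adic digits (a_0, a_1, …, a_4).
Σ a^n = 1/(1 − a) = 1/729;  first 5 digits = (1, 9, 11, 7, 12)

v_13(a) = 1 ≥ 1, so the series converges in ℤ_13 to 1/(1 − a) = 1/(1 − (-728)) = 1/729. Expand this rational in ℤ_13: compute digits iteratively via d_i = x_i mod 13, x_{i+1} = (x_i − d_i)/13. The first 5 digits are (1, 9, 11, 7, 12).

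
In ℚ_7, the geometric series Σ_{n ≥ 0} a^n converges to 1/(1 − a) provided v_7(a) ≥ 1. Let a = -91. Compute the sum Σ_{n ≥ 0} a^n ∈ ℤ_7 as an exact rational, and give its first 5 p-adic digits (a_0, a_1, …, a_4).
Σ a^n = 1/(1 − a) = 1/92;  first 5 digits = (1, 1, 6, 3, 5)

v_7(a) = 1 ≥ 1, so the series converges in ℤ_7 to 1/(1 − a) = 1/(1 − (-91)) = 1/92. Expand this rational in ℤ_7: compute digits iteratively via d_i = x_i mod 7, x_{i+1} = (x_i − d_i)/7. The first 5 digits are (1, 1, 6, 3, 5).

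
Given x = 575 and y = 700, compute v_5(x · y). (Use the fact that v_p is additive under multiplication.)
v_5(402500) = 4

v_p(x) = 2 (factor: 575 = 5^2 · 23); v_p(y) = 2 (factor: 700 = 5^2 · 28). Additivity: v_p(xy) = v_p(x) + v_p(y) = 2 + 2 = 4. (Direct check: xy = 402500 = 5^4 · (644).)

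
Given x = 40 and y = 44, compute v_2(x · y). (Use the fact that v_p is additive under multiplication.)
v_2(1760) = 5

v_p(x) = 3 (factor: 40 = 2^3 · 5); v_p(y) = 2 (factor: 44 = 2^2 · 11). Additivity: v_p(xy) = v_p(x) + v_p(y) = 3 + 2 = 5. (Direct check: xy = 1760 = 2^5 · (55).)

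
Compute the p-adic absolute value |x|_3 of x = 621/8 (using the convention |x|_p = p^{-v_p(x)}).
|621/8|_3 = 1/27

Step 1 — compute v_3(x) by factoring powers of 3 out of the numerator and denominator: v_3(621/8) = 3. Step 2 — apply |x|_p = p^{-v_p(x)} = 3^{-3} = 1/27.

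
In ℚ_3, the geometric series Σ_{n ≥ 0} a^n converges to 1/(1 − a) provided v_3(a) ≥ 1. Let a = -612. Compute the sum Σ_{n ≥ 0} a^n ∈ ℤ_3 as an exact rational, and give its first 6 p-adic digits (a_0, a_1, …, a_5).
Σ a^n = 1/(1 − a) = 1/613;  first 6 digits = (1, 0, 1, 1, 2, 2)

v_3(a) = 2 ≥ 1, so the series converges in ℤ_3 to 1/(1 − a) = 1/(1 − (-612)) = 1/613. Expand this rational in ℤ_3: compute digits iteratively via d_i = x_i mod 3, x_{i+1} = (x_i − d_i)/3. The first 6 digits are (1, 0, 1, 1, 2, 2).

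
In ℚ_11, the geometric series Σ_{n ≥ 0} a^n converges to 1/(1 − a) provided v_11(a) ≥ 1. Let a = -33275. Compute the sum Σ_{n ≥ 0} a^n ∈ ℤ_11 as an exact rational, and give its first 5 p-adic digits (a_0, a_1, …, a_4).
Σ a^n = 1/(1 − a) = 1/33276;  first 5 digits = (1, 0, 0, 8, 8)

v_11(a) = 3 ≥ 1, so the series converges in ℤ_11 to 1/(1 − a) = 1/(1 − (-33275)) = 1/33276. Expand this rational in ℤ_11: compute digits iteratively via d_i = x_i mod 11, x_{i+1} = (x_i − d_i)/11. The first 5 digits are (1, 0, 0, 8, 8).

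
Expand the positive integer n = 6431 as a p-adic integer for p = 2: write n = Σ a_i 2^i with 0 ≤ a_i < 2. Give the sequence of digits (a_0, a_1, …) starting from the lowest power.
(a_0, a_1, …) = (1, 1, 1, 1, 1, 0, 0, 0, 1, 0, 0, 1, 1)

Repeated division by 2 gives the digits low-to-high: 6431 = 1 + 1·2^1 + 1·2^2 + 1·2^3 + 1·2^4 + 1·2^8 + 1·2^11 + 1·2^12. Digit sequence: (1, 1, 1, 1, 1, 0, 0, 0, 1, 0, 0, 1, 1).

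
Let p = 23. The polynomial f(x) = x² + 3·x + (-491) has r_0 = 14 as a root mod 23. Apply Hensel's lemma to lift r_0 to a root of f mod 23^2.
r_1 = 244 (mod 529)

Hensel: r_{i+1} = r_i − f(r_i)·(f′(r_i))^{-1} mod 23^{i+2}, f′(x) = 2x + 3. Iterate:
  r_0 = 14 (mod 23)
  r_1 = 244 (mod 529)
Final: r = 244 satisfies f(r) ≡ 0 mod 23^2.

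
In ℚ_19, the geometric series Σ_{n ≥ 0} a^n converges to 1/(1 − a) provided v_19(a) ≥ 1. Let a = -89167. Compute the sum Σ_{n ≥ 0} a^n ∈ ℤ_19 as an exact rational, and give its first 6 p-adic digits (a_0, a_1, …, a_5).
Σ a^n = 1/(1 − a) = 1/89168;  first 6 digits = (1, 0, 0, 6, 18, 18)

v_19(a) = 3 ≥ 1, so the series converges in ℤ_19 to 1/(1 − a) = 1/(1 − (-89167)) = 1/89168. Expand this rational in ℤ_19: compute digits iteratively via d_i = x_i mod 19, x_{i+1} = (x_i − d_i)/19. The first 6 digits are (1, 0, 0, 6, 18, 18).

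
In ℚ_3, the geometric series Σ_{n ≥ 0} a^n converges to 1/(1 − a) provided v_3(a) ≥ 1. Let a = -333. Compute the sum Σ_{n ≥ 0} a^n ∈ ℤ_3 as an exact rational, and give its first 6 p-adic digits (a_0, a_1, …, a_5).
Σ a^n = 1/(1 − a) = 1/334;  first 6 digits = (1, 0, 2, 2, 2, 1)

v_3(a) = 2 ≥ 1, so the series converges in ℤ_3 to 1/(1 − a) = 1/(1 − (-333)) = 1/334. Expand this rational in ℤ_3: compute digits iteratively via d_i = x_i mod 3, x_{i+1} = (x_i − d_i)/3. The first 6 digits are (1, 0, 2, 2, 2, 1).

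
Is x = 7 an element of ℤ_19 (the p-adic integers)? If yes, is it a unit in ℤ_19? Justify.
x ∈ ℤ_19^× (unit); v_19(x) = 0

ℤ_19 = {x ∈ ℚ_19 : v_19(x) ≥ 0} and ℤ_19^× = {x ∈ ℤ_19 : v_19(x) = 0}. Here v_19(7) = v_19(num) − v_19(den) = 0; compare against these criteria.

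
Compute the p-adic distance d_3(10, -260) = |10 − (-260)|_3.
d_3(10, -260) = 1/27

Step 1 — x − y = 10 − (-260) = 270. Step 2 — v_3(270) = 3 (factor: 270 = (3^3 · 10); the sign does not affect v_p). Step 3 — |x − y|_3 = 3^{-3} = 1/27.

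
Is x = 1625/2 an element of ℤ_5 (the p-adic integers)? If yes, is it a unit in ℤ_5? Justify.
x ∈ ℤ_5 but not a unit; v_5(x) = 3 > 0

ℤ_5 = {x ∈ ℚ_5 : v_5(x) ≥ 0} and ℤ_5^× = {x ∈ ℤ_5 : v_5(x) = 0}. Here v_5(1625/2) = v_5(num) − v_5(den) = 3; compare against these criteria.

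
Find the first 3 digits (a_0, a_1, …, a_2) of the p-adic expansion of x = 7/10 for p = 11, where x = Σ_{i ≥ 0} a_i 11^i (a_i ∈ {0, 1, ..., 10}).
(a_0, …, a_2) = (4, 3, 3)

v_11(7/10) = 0 (numerator and denominator both coprime to 11), so x ∈ ℤ_11^×. Compute digits iteratively via a_i = x_i mod 11, x_{i+1} = (x_i − a_i)/11, with x_0 = x:
  x_0 = 7/10;  a_0 = 4;  x_1 = (x_0 − 4)/11 = -3/10
  x_1 = -3/10;  a_1 = 3;  x_2 = (x_1 − 3)/11 = -3/10
  x_2 = -3/10;  a_2 = 3;  x_3 = (x_2 − 3)/11 = -3/10
Digits: (4, 3, 3).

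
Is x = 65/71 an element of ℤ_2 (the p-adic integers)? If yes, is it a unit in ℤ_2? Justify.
x ∈ ℤ_2^× (unit); v_2(x) = 0

ℤ_2 = {x ∈ ℚ_2 : v_2(x) ≥ 0} and ℤ_2^× = {x ∈ ℤ_2 : v_2(x) = 0}. Here v_2(65/71) = v_2(num) − v_2(den) = 0; compare against these criteria.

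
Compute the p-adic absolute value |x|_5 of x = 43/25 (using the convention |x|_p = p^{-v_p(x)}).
|43/25|_5 = 25

Step 1 — compute v_5(x) by factoring powers of 5 out of the numerator and denominator: v_5(43/25) = -2. Step 2 — apply |x|_p = p^{-v_p(x)} = 5^{2} = 25.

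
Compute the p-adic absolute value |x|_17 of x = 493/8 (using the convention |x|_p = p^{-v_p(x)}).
|493/8|_17 = 1/17

Step 1 — compute v_17(x) by factoring powers of 17 out of the numerator and denominator: v_17(493/8) = 1. Step 2 — apply |x|_p = p^{-v_p(x)} = 17^{-1} = 1/17.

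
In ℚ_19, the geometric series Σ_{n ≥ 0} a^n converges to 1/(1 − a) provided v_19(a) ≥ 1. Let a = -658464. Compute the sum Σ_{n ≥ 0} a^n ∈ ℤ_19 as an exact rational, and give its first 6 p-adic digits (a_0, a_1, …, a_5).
Σ a^n = 1/(1 − a) = 1/658465;  first 6 digits = (1, 0, 0, 18, 13, 18)

v_19(a) = 3 ≥ 1, so the series converges in ℤ_19 to 1/(1 − a) = 1/(1 − (-658464)) = 1/658465. Expand this rational in ℤ_19: compute digits iteratively via d_i = x_i mod 19, x_{i+1} = (x_i − d_i)/19. The first 6 digits are (1, 0, 0, 18, 13, 18).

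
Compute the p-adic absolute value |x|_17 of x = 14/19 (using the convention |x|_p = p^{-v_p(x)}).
|14/19|_17 = 1

Step 1 — compute v_17(x) by factoring powers of 17 out of the numerator and denominator: v_17(14/19) = 0. Step 2 — apply |x|_p = p^{-v_p(x)} = 17^{0} = 1.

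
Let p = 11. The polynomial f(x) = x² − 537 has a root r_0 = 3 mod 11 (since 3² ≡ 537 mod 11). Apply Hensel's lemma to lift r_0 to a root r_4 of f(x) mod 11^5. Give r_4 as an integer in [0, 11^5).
r_4 = 145654 (mod 161051)

Hensel's recurrence: r_{i+1} = r_i − f(r_i)·(f′(r_i))^{-1} mod 11^{i+2}, with f′(x) = 2x. Iterate:
  r_0 = 3 (mod 11)
  r_1 = 91 (mod 121)
  r_2 = 575 (mod 1331)
  r_3 = 13885 (mod 14641)
  r_4 = 145654 (mod 161051)
Final: r_4 = 145654, and one checks f(r_4) ≡ 0 mod 11^5.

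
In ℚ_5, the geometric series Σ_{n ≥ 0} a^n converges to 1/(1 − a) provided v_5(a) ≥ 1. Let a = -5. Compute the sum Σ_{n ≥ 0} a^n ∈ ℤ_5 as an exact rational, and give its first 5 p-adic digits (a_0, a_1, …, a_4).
Σ a^n = 1/(1 − a) = 1/6;  first 5 digits = (1, 4, 0, 4, 0)

v_5(a) = 1 ≥ 1, so the series converges in ℤ_5 to 1/(1 − a) = 1/(1 − (-5)) = 1/6. Expand this rational in ℤ_5: compute digits iteratively via d_i = x_i mod 5, x_{i+1} = (x_i − d_i)/5. The first 5 digits are (1, 4, 0, 4, 0).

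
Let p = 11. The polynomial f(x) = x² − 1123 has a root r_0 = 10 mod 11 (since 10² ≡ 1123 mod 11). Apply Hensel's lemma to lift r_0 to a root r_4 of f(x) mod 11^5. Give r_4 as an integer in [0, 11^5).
r_4 = 60301 (mod 161051)

Hensel's recurrence: r_{i+1} = r_i − f(r_i)·(f′(r_i))^{-1} mod 11^{i+2}, with f′(x) = 2x. Iterate:
  r_0 = 10 (mod 11)
  r_1 = 43 (mod 121)
  r_2 = 406 (mod 1331)
  r_3 = 1737 (mod 14641)
  r_4 = 60301 (mod 161051)
Final: r_4 = 60301, and one checks f(r_4) ≡ 0 mod 11^5.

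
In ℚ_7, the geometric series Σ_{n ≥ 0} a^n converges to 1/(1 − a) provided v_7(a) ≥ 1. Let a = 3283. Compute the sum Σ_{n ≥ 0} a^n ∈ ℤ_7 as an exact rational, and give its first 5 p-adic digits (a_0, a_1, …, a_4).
Σ a^n = 1/(1 − a) = -1/3282;  first 5 digits = (1, 0, 4, 2, 3)

v_7(a) = 2 ≥ 1, so the series converges in ℤ_7 to 1/(1 − a) = 1/(1 − 3283) = -1/3282. Expand this rational in ℤ_7: compute digits iteratively via d_i = x_i mod 7, x_{i+1} = (x_i − d_i)/7. The first 5 digits are (1, 0, 4, 2, 3).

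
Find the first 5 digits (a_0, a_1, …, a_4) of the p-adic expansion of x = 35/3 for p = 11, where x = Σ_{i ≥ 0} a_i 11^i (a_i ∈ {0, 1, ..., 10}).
(a_0, …, a_4) = (8, 4, 7, 3, 7)

v_11(35/3) = 0 (numerator and denominator both coprime to 11), so x ∈ ℤ_11^×. Compute digits iteratively via a_i = x_i mod 11, x_{i+1} = (x_i − a_i)/11, with x_0 = x:
  x_0 = 35/3;  a_0 = 8;  x_1 = (x_0 − 8)/11 = 1/3
  x_1 = 1/3;  a_1 = 4;  x_2 = (x_1 − 4)/11 = -1/3
  x_2 = -1/3;  a_2 = 7;  x_3 = (x_2 − 7)/11 = -2/3
  x_3 = -2/3;  a_3 = 3;  x_4 = (x_3 − 3)/11 = -1/3
  x_4 = -1/3;  a_4 = 7;  x_5 = (x_4 − 7)/11 = -2/3
Digits: (8, 4, 7, 3, 7).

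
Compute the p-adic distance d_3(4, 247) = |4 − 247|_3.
d_3(4, 247) = 1/243

Step 1 — x − y = 4 − 247 = -243. Step 2 — v_3(-243) = 5 (factor: -243 = −(3^5 · 1); the sign does not affect v_p). Step 3 — |x − y|_3 = 3^{-5} = 1/243.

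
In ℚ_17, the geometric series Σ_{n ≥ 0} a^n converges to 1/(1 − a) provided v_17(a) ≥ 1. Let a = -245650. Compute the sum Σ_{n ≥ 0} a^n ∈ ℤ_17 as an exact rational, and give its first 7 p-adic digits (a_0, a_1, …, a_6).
Σ a^n = 1/(1 − a) = 1/245651;  first 7 digits = (1, 0, 0, 1, 14, 16, 0)

v_17(a) = 3 ≥ 1, so the series converges in ℤ_17 to 1/(1 − a) = 1/(1 − (-245650)) = 1/245651. Expand this rational in ℤ_17: compute digits iteratively via d_i = x_i mod 17, x_{i+1} = (x_i − d_i)/17. The first 7 digits are (1, 0, 0, 1, 14, 16, 0).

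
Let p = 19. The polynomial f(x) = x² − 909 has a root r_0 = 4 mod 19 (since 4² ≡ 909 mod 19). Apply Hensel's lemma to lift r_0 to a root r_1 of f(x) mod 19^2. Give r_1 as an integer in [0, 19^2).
r_1 = 251 (mod 361)

Hensel's recurrence: r_{i+1} = r_i − f(r_i)·(f′(r_i))^{-1} mod 19^{i+2}, with f′(x) = 2x. Iterate:
  r_0 = 4 (mod 19)
  r_1 = 251 (mod 361)
Final: r_1 = 251, and one checks f(r_1) ≡ 0 mod 19^2.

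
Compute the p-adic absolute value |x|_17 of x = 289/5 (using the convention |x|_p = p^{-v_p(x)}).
|289/5|_17 = 1/289

Step 1 — compute v_17(x) by factoring powers of 17 out of the numerator and denominator: v_17(289/5) = 2. Step 2 — apply |x|_p = p^{-v_p(x)} = 17^{-2} = 1/289.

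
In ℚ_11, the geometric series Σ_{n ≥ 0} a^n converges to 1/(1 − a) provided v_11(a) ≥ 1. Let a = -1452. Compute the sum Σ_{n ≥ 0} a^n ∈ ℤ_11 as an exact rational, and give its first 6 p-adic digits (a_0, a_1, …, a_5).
Σ a^n = 1/(1 − a) = 1/1453;  first 6 digits = (1, 0, 10, 9, 0, 2)

v_11(a) = 2 ≥ 1, so the series converges in ℤ_11 to 1/(1 − a) = 1/(1 − (-1452)) = 1/1453. Expand this rational in ℤ_11: compute digits iteratively via d_i = x_i mod 11, x_{i+1} = (x_i − d_i)/11. The first 6 digits are (1, 0, 10, 9, 0, 2).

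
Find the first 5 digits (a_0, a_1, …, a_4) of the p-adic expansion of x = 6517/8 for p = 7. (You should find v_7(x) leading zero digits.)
(a_0, …, a_4) = (0, 0, 0, 5, 4)

v_7(6517/8) = 3, so a_0 = ... = a_2 = 0. Factor out: x = 7^3 · u with u = 19/8 a unit in ℤ_7. Expand u iteratively via a_{v+i} = u_i mod 7, u_{i+1} = (u_i − a_{v+i})/7:
  u_0 = 19/8;  a_3 = 5;  u_1 = (u_0 − 5)/7 = -3/8
  u_1 = -3/8;  a_4 = 4;  u_2 = (u_1 − 4)/7 = -5/8
Digits: (0, 0, 0, 5, 4).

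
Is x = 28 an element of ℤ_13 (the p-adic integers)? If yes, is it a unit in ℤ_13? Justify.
x ∈ ℤ_13^× (unit); v_13(x) = 0

ℤ_13 = {x ∈ ℚ_13 : v_13(x) ≥ 0} and ℤ_13^× = {x ∈ ℤ_13 : v_13(x) = 0}. Here v_13(28) = v_13(num) − v_13(den) = 0; compare against these criteria.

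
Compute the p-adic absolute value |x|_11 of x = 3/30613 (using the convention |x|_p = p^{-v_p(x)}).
|3/30613|_11 = 1331

Step 1 — compute v_11(x) by factoring powers of 11 out of the numerator and denominator: v_11(3/30613) = -3. Step 2 — apply |x|_p = p^{-v_p(x)} = 11^{3} = 1331.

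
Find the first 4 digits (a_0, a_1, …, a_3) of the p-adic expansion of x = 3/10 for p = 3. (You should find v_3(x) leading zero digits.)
(a_0, …, a_3) = (0, 1, 0, 2)

v_3(3/10) = 1, so a_0 = ... = a_0 = 0. Factor out: x = 3^1 · u with u = 1/10 a unit in ℤ_3. Expand u iteratively via a_{v+i} = u_i mod 3, u_{i+1} = (u_i − a_{v+i})/3:
  u_0 = 1/10;  a_1 = 1;  u_1 = (u_0 − 1)/3 = -3/10
  u_1 = -3/10;  a_2 = 0;  u_2 = (u_1 − 0)/3 = -1/10
  u_2 = -1/10;  a_3 = 2;  u_3 = (u_2 − 2)/3 = -7/10
Digits: (0, 1, 0, 2).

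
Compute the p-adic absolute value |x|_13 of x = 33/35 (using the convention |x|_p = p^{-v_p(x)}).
|33/35|_13 = 1

Step 1 — compute v_13(x) by factoring powers of 13 out of the numerator and denominator: v_13(33/35) = 0. Step 2 — apply |x|_p = p^{-v_p(x)} = 13^{0} = 1.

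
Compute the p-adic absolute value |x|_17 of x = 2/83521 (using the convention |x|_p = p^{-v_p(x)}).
|2/83521|_17 = 83521

Step 1 — compute v_17(x) by factoring powers of 17 out of the numerator and denominator: v_17(2/83521) = -4. Step 2 — apply |x|_p = p^{-v_p(x)} = 17^{4} = 83521.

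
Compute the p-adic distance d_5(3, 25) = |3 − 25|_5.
d_5(3, 25) = 1

Step 1 — x − y = 3 − 25 = -22. Step 2 — v_5(-22) = 0 (factor: -22 = −(5^0 · 22); the sign does not affect v_p). Step 3 — |x − y|_5 = 5^{0} = 1.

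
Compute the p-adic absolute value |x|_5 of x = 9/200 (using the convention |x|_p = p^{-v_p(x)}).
|9/200|_5 = 25

Step 1 — compute v_5(x) by factoring powers of 5 out of the numerator and denominator: v_5(9/200) = -2. Step 2 — apply |x|_p = p^{-v_p(x)} = 5^{2} = 25.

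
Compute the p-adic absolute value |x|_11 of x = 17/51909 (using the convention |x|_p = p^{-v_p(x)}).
|17/51909|_11 = 1331

Step 1 — compute v_11(x) by factoring powers of 11 out of the numerator and denominator: v_11(17/51909) = -3. Step 2 — apply |x|_p = p^{-v_p(x)} = 11^{3} = 1331.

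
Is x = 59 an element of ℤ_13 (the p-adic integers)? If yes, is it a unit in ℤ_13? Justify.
x ∈ ℤ_13^× (unit); v_13(x) = 0

ℤ_13 = {x ∈ ℚ_13 : v_13(x) ≥ 0} and ℤ_13^× = {x ∈ ℤ_13 : v_13(x) = 0}. Here v_13(59) = v_13(num) − v_13(den) = 0; compare against these criteria.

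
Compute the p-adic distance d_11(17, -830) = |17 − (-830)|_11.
d_11(17, -830) = 1/121

Step 1 — x − y = 17 − (-830) = 847. Step 2 — v_11(847) = 2 (factor: 847 = (11^2 · 7); the sign does not affect v_p). Step 3 — |x − y|_11 = 11^{-2} = 1/121.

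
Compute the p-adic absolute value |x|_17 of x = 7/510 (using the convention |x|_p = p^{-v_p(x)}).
|7/510|_17 = 17

Step 1 — compute v_17(x) by factoring powers of 17 out of the numerator and denominator: v_17(7/510) = -1. Step 2 — apply |x|_p = p^{-v_p(x)} = 17^{1} = 17.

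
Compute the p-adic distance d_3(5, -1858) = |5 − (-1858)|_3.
d_3(5, -1858) = 1/81

Step 1 — x − y = 5 − (-1858) = 1863. Step 2 — v_3(1863) = 4 (factor: 1863 = (3^4 · 23); the sign does not affect v_p). Step 3 — |x − y|_3 = 3^{-4} = 1/81.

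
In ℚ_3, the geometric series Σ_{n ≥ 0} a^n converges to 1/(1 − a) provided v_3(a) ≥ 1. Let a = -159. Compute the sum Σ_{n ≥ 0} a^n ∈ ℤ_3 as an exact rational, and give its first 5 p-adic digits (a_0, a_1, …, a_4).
Σ a^n = 1/(1 − a) = 1/160;  first 5 digits = (1, 1, 1, 1, 2)

v_3(a) = 1 ≥ 1, so the series converges in ℤ_3 to 1/(1 − a) = 1/(1 − (-159)) = 1/160. Expand this rational in ℤ_3: compute digits iteratively via d_i = x_i mod 3, x_{i+1} = (x_i − d_i)/3. The first 5 digits are (1, 1, 1, 1, 2).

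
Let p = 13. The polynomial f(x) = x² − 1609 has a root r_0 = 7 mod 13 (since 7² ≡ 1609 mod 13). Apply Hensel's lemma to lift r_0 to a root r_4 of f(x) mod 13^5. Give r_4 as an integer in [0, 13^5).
r_4 = 45676 (mod 371293)

Hensel's recurrence: r_{i+1} = r_i − f(r_i)·(f′(r_i))^{-1} mod 13^{i+2}, with f′(x) = 2x. Iterate:
  r_0 = 7 (mod 13)
  r_1 = 46 (mod 169)
  r_2 = 1736 (mod 2197)
  r_3 = 17115 (mod 28561)
  r_4 = 45676 (mod 371293)
Final: r_4 = 45676, and one checks f(r_4) ≡ 0 mod 13^5.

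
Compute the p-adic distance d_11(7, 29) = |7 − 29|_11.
d_11(7, 29) = 1/11

Step 1 — x − y = 7 − 29 = -22. Step 2 — v_11(-22) = 1 (factor: -22 = −(11^1 · 2); the sign does not affect v_p). Step 3 — |x − y|_11 = 11^{-1} = 1/11.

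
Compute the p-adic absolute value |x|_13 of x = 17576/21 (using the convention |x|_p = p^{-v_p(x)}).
|17576/21|_13 = 1/2197

Step 1 — compute v_13(x) by factoring powers of 13 out of the numerator and denominator: v_13(17576/21) = 3. Step 2 — apply |x|_p = p^{-v_p(x)} = 13^{-3} = 1/2197.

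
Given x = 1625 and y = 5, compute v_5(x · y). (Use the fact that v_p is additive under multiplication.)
v_5(8125) = 4

v_p(x) = 3 (factor: 1625 = 5^3 · 13); v_p(y) = 1 (factor: 5 = 5^1 · 1). Additivity: v_p(xy) = v_p(x) + v_p(y) = 3 + 1 = 4. (Direct check: xy = 8125 = 5^4 · (13).)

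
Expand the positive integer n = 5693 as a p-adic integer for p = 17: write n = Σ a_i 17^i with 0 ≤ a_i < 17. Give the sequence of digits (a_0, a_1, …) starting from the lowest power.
(a_0, a_1, …) = (15, 11, 2, 1)

Repeated division by 17 gives the digits low-to-high: 5693 = 15 + 11·17^1 + 2·17^2 + 1·17^3. Digit sequence: (15, 11, 2, 1).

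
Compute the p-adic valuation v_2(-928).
v_2(-928) = 5

v_2(n) is the largest exponent k such that 2^k divides n. Factor out: -928 = -2^5 · 29. (Sign doesn't affect v_p.) So v_2(-928) = 5.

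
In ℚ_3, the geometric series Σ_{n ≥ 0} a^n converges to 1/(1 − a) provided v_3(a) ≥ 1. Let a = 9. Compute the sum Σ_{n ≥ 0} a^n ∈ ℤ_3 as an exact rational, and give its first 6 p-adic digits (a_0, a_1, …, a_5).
Σ a^n = 1/(1 − a) = -1/8;  first 6 digits = (1, 0, 1, 0, 1, 0)

v_3(a) = 2 ≥ 1, so the series converges in ℤ_3 to 1/(1 − a) = 1/(1 − 9) = -1/8. Expand this rational in ℤ_3: compute digits iteratively via d_i = x_i mod 3, x_{i+1} = (x_i − d_i)/3. The first 6 digits are (1, 0, 1, 0, 1, 0).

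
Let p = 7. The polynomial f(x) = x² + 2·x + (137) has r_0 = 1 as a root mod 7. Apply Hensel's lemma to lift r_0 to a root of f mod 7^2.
r_1 = 15 (mod 49)

Hensel: r_{i+1} = r_i − f(r_i)·(f′(r_i))^{-1} mod 7^{i+2}, f′(x) = 2x + 2. Iterate:
  r_0 = 1 (mod 7)
  r_1 = 15 (mod 49)
Final: r = 15 satisfies f(r) ≡ 0 mod 7^2.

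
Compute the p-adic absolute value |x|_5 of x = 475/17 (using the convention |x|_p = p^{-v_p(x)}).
|475/17|_5 = 1/25

Step 1 — compute v_5(x) by factoring powers of 5 out of the numerator and denominator: v_5(475/17) = 2. Step 2 — apply |x|_p = p^{-v_p(x)} = 5^{-2} = 1/25.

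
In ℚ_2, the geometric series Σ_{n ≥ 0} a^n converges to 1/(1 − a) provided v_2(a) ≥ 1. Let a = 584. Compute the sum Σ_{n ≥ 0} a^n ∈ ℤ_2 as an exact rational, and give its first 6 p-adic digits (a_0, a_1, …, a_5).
Σ a^n = 1/(1 − a) = -1/583;  first 6 digits = (1, 0, 0, 1, 0, 0)

v_2(a) = 3 ≥ 1, so the series converges in ℤ_2 to 1/(1 − a) = 1/(1 − 584) = -1/583. Expand this rational in ℤ_2: compute digits iteratively via d_i = x_i mod 2, x_{i+1} = (x_i − d_i)/2. The first 6 digits are (1, 0, 0, 1, 0, 0).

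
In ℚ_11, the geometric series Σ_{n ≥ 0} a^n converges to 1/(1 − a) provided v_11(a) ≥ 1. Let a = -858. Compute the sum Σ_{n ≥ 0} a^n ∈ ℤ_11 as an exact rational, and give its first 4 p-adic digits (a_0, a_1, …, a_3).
Σ a^n = 1/(1 − a) = 1/859;  first 4 digits = (1, 10, 4, 1)

v_11(a) = 1 ≥ 1, so the series converges in ℤ_11 to 1/(1 − a) = 1/(1 − (-858)) = 1/859. Expand this rational in ℤ_11: compute digits iteratively via d_i = x_i mod 11, x_{i+1} = (x_i − d_i)/11. The first 4 digits are (1, 10, 4, 1).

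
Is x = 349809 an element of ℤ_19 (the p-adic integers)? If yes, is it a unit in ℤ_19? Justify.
x ∈ ℤ_19 but not a unit; v_19(x) = 3 > 0

ℤ_19 = {x ∈ ℚ_19 : v_19(x) ≥ 0} and ℤ_19^× = {x ∈ ℤ_19 : v_19(x) = 0}. Here v_19(349809) = v_19(num) − v_19(den) = 3; compare against these criteria.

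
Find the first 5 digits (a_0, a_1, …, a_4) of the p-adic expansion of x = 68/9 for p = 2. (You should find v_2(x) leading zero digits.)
(a_0, …, a_4) = (0, 0, 1, 0, 0)

v_2(68/9) = 2, so a_0 = ... = a_1 = 0. Factor out: x = 2^2 · u with u = 17/9 a unit in ℤ_2. Expand u iteratively via a_{v+i} = u_i mod 2, u_{i+1} = (u_i − a_{v+i})/2:
  u_0 = 17/9;  a_2 = 1;  u_1 = (u_0 − 1)/2 = 4/9
  u_1 = 4/9;  a_3 = 0;  u_2 = (u_1 − 0)/2 = 2/9
  u_2 = 2/9;  a_4 = 0;  u_3 = (u_2 − 0)/2 = 1/9
Digits: (0, 0, 1, 0, 0).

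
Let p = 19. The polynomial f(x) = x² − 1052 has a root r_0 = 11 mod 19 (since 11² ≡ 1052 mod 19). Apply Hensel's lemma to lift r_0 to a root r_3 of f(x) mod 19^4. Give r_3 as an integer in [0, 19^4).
r_3 = 37384 (mod 130321)

Hensel's recurrence: r_{i+1} = r_i − f(r_i)·(f′(r_i))^{-1} mod 19^{i+2}, with f′(x) = 2x. Iterate:
  r_0 = 11 (mod 19)
  r_1 = 201 (mod 361)
  r_2 = 3089 (mod 6859)
  r_3 = 37384 (mod 130321)
Final: r_3 = 37384, and one checks f(r_3) ≡ 0 mod 19^4.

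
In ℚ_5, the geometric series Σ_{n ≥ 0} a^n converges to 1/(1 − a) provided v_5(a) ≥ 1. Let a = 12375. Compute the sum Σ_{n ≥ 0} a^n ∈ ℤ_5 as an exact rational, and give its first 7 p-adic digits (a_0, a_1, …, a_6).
Σ a^n = 1/(1 − a) = -1/12374;  first 7 digits = (1, 0, 0, 4, 4, 3, 1)

v_5(a) = 3 ≥ 1, so the series converges in ℤ_5 to 1/(1 − a) = 1/(1 − 12375) = -1/12374. Expand this rational in ℤ_5: compute digits iteratively via d_i = x_i mod 5, x_{i+1} = (x_i − d_i)/5. The first 7 digits are (1, 0, 0, 4, 4, 3, 1).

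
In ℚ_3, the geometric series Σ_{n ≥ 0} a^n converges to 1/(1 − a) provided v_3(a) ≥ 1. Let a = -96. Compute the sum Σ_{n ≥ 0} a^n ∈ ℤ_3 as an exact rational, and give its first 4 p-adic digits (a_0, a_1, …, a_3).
Σ a^n = 1/(1 − a) = 1/97;  first 4 digits = (1, 1, 2, 2)

v_3(a) = 1 ≥ 1, so the series converges in ℤ_3 to 1/(1 − a) = 1/(1 − (-96)) = 1/97. Expand this rational in ℤ_3: compute digits iteratively via d_i = x_i mod 3, x_{i+1} = (x_i − d_i)/3. The first 4 digits are (1, 1, 2, 2).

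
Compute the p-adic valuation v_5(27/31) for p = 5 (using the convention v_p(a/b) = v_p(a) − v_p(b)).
v_5(27/31) = 0

Factor powers of 5 from the numerator and denominator of the reduced fraction: 27 = 5^0 · 27 and 31 = 5^0 · 31. Apply v_p(a/b) = v_p(a) − v_p(b): v_5(27/31) = 0 − 0 = 0.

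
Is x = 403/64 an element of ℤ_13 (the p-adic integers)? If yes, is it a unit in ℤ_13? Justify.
x ∈ ℤ_13 but not a unit; v_13(x) = 1 > 0

ℤ_13 = {x ∈ ℚ_13 : v_13(x) ≥ 0} and ℤ_13^× = {x ∈ ℤ_13 : v_13(x) = 0}. Here v_13(403/64) = v_13(num) − v_13(den) = 1; compare against these criteria.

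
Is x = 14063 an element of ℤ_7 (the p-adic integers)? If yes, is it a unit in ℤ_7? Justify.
x ∈ ℤ_7 but not a unit; v_7(x) = 3 > 0

ℤ_7 = {x ∈ ℚ_7 : v_7(x) ≥ 0} and ℤ_7^× = {x ∈ ℤ_7 : v_7(x) = 0}. Here v_7(14063) = v_7(num) − v_7(den) = 3; compare against these criteria.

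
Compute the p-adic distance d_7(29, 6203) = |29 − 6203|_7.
d_7(29, 6203) = 1/343

Step 1 — x − y = 29 − 6203 = -6174. Step 2 — v_7(-6174) = 3 (factor: -6174 = −(7^3 · 18); the sign does not affect v_p). Step 3 — |x − y|_7 = 7^{-3} = 1/343.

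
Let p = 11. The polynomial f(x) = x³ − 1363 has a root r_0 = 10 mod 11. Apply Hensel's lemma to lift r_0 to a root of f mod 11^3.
r_2 = 131 (mod 1331)

Hensel: r_{i+1} = r_i − f(r_i)/f′(r_i) mod 11^{i+2}, where f′(x) = 3x². Iterate:
  r_0 = 10 (mod 11)
  r_1 = 10 (mod 121)
  r_2 = 131 (mod 1331)
Final: r = 131 with f(r) ≡ 0 mod 11^3.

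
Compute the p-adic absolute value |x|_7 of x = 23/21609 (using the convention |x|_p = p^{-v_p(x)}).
|23/21609|_7 = 2401

Step 1 — compute v_7(x) by factoring powers of 7 out of the numerator and denominator: v_7(23/21609) = -4. Step 2 — apply |x|_p = p^{-v_p(x)} = 7^{4} = 2401.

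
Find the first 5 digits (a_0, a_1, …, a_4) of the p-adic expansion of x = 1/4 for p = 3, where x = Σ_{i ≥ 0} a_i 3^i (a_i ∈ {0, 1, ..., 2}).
(a_0, …, a_4) = (1, 2, 0, 2, 0)

v_3(1/4) = 0 (numerator and denominator both coprime to 3), so x ∈ ℤ_3^×. Compute digits iteratively via a_i = x_i mod 3, x_{i+1} = (x_i − a_i)/3, with x_0 = x:
  x_0 = 1/4;  a_0 = 1;  x_1 = (x_0 − 1)/3 = -1/4
  x_1 = -1/4;  a_1 = 2;  x_2 = (x_1 − 2)/3 = -3/4
  x_2 = -3/4;  a_2 = 0;  x_3 = (x_2 − 0)/3 = -1/4
  x_3 = -1/4;  a_3 = 2;  x_4 = (x_3 − 2)/3 = -3/4
  x_4 = -3/4;  a_4 = 0;  x_5 = (x_4 − 0)/3 = -1/4
Digits: (1, 2, 0, 2, 0).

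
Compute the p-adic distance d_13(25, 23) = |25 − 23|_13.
d_13(25, 23) = 1

Step 1 — x − y = 25 − 23 = 2. Step 2 — v_13(2) = 0 (factor: 2 = (13^0 · 2); the sign does not affect v_p). Step 3 — |x − y|_13 = 13^{0} = 1.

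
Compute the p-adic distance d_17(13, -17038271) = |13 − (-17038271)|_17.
d_17(13, -17038271) = 1/1419857

Step 1 — x − y = 13 − (-17038271) = 17038284. Step 2 — v_17(17038284) = 5 (factor: 17038284 = (17^5 · 12); the sign does not affect v_p). Step 3 — |x − y|_17 = 17^{-5} = 1/1419857.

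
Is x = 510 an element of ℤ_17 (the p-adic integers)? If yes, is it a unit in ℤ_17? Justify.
x ∈ ℤ_17 but not a unit; v_17(x) = 1 > 0

ℤ_17 = {x ∈ ℚ_17 : v_17(x) ≥ 0} and ℤ_17^× = {x ∈ ℤ_17 : v_17(x) = 0}. Here v_17(510) = v_17(num) − v_17(den) = 1; compare against these criteria.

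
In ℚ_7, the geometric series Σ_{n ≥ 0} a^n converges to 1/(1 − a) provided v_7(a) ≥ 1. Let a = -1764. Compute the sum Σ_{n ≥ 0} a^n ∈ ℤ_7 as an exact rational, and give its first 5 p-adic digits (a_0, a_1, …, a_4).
Σ a^n = 1/(1 − a) = 1/1765;  first 5 digits = (1, 0, 6, 1, 0)

v_7(a) = 2 ≥ 1, so the series converges in ℤ_7 to 1/(1 − a) = 1/(1 − (-1764)) = 1/1765. Expand this rational in ℤ_7: compute digits iteratively via d_i = x_i mod 7, x_{i+1} = (x_i − d_i)/7. The first 5 digits are (1, 0, 6, 1, 0).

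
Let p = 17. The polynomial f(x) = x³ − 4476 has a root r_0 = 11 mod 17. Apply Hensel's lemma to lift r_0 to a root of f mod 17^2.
r_1 = 198 (mod 289)

Hensel: r_{i+1} = r_i − f(r_i)/f′(r_i) mod 17^{i+2}, where f′(x) = 3x². Iterate:
  r_0 = 11 (mod 17)
  r_1 = 198 (mod 289)
Final: r = 198 with f(r) ≡ 0 mod 17^2.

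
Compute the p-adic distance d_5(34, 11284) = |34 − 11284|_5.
d_5(34, 11284) = 1/625

Step 1 — x − y = 34 − 11284 = -11250. Step 2 — v_5(-11250) = 4 (factor: -11250 = −(5^4 · 18); the sign does not affect v_p). Step 3 — |x − y|_5 = 5^{-4} = 1/625.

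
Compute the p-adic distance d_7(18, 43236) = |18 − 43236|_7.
d_7(18, 43236) = 1/2401

Step 1 — x − y = 18 − 43236 = -43218. Step 2 — v_7(-43218) = 4 (factor: -43218 = −(7^4 · 18); the sign does not affect v_p). Step 3 — |x − y|_7 = 7^{-4} = 1/2401.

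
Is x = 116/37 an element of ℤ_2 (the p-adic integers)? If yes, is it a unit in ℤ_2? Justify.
x ∈ ℤ_2 but not a unit; v_2(x) = 2 > 0

ℤ_2 = {x ∈ ℚ_2 : v_2(x) ≥ 0} and ℤ_2^× = {x ∈ ℤ_2 : v_2(x) = 0}. Here v_2(116/37) = v_2(num) − v_2(den) = 2; compare against these criteria.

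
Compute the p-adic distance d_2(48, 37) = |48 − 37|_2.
d_2(48, 37) = 1

Step 1 — x − y = 48 − 37 = 11. Step 2 — v_2(11) = 0 (factor: 11 = (2^0 · 11); the sign does not affect v_p). Step 3 — |x − y|_2 = 2^{0} = 1.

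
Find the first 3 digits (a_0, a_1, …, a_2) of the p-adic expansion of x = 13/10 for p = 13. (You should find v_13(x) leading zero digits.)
(a_0, …, a_2) = (0, 4, 1)

v_13(13/10) = 1, so a_0 = ... = a_0 = 0. Factor out: x = 13^1 · u with u = 1/10 a unit in ℤ_13. Expand u iteratively via a_{v+i} = u_i mod 13, u_{i+1} = (u_i − a_{v+i})/13:
  u_0 = 1/10;  a_1 = 4;  u_1 = (u_0 − 4)/13 = -3/10
  u_1 = -3/10;  a_2 = 1;  u_2 = (u_1 − 1)/13 = -1/10
Digits: (0, 4, 1).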